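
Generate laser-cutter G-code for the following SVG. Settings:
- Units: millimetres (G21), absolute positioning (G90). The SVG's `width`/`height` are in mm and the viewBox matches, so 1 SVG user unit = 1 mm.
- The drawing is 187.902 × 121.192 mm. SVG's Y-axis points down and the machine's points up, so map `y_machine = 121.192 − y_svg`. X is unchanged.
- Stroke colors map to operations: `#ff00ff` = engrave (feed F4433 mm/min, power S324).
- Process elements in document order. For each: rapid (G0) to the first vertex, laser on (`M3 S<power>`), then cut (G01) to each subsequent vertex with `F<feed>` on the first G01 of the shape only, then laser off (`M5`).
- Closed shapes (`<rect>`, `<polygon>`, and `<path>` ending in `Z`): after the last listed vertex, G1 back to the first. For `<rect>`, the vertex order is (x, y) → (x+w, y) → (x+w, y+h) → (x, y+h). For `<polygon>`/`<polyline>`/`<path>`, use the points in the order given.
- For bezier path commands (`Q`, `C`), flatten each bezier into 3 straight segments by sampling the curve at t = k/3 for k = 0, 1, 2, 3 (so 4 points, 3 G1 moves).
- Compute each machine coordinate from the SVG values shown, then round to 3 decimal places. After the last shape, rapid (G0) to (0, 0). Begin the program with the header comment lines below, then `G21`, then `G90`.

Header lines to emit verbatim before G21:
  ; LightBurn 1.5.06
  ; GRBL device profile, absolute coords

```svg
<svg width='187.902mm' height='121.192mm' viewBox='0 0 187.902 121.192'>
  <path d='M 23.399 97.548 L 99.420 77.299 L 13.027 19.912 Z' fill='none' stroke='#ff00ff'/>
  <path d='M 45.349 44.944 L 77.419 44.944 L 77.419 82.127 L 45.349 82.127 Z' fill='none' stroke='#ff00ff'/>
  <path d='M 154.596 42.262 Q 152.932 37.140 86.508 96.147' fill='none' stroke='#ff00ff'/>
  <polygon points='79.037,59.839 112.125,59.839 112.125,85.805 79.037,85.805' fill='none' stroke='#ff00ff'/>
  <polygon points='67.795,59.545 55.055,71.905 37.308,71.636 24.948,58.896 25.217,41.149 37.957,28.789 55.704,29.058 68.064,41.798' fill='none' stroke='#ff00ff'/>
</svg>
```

Since the viewBox matches the mm dimensions, user units are millimetres directly. The only transform is the Y-flip y_m = 121.192 − y_svg.

Shape 1 is a closed polygon drawn with `<path>`. Its stroke #ff00ff means engrave at S324, F4433. After flipping Y the toolpath is (23.399,23.644) → (99.420,43.893) → (13.027,101.280) → (23.399,23.644), returning to the start.

Shape 2 is a rectangle drawn with `<path>`. Its stroke #ff00ff means engrave at S324, F4433. After flipping Y the toolpath is (45.349,76.248) → (77.419,76.248) → (77.419,39.065) → (45.349,39.065) → (45.349,76.248), returning to the start.

Shape 3 is a quadratic bezier drawn with `<path>`. Its stroke #ff00ff means engrave at S324, F4433. After flipping Y the toolpath is (154.596,78.930) → (146.291,75.219) → (123.595,57.258) → (86.508,25.045).

Shape 4 is a rectangle drawn with `<polygon>`. Its stroke #ff00ff means engrave at S324, F4433. After flipping Y the toolpath is (79.037,61.353) → (112.125,61.353) → (112.125,35.387) → (79.037,35.387) → (79.037,61.353), returning to the start.

Shape 5 is a regular polygon drawn with `<polygon>`. Its stroke #ff00ff means engrave at S324, F4433. After flipping Y the toolpath is (67.795,61.647) → (55.055,49.287) → (37.308,49.556) → (24.948,62.296) → (25.217,80.043) → (37.957,92.403) → (55.704,92.134) → (68.064,79.394) → (67.795,61.647), returning to the start.

; LightBurn 1.5.06
; GRBL device profile, absolute coords
G21
G90
G0 X23.399 Y23.644
M3 S324
G01 X99.420 Y43.893 F4433
G01 X13.027 Y101.280
G01 X23.399 Y23.644
M5
G0 X45.349 Y76.248
M3 S324
G01 X77.419 Y76.248 F4433
G01 X77.419 Y39.065
G01 X45.349 Y39.065
G01 X45.349 Y76.248
M5
G0 X154.596 Y78.930
M3 S324
G01 X146.291 Y75.219 F4433
G01 X123.595 Y57.258
G01 X86.508 Y25.045
M5
G0 X79.037 Y61.353
M3 S324
G01 X112.125 Y61.353 F4433
G01 X112.125 Y35.387
G01 X79.037 Y35.387
G01 X79.037 Y61.353
M5
G0 X67.795 Y61.647
M3 S324
G01 X55.055 Y49.287 F4433
G01 X37.308 Y49.556
G01 X24.948 Y62.296
G01 X25.217 Y80.043
G01 X37.957 Y92.403
G01 X55.704 Y92.134
G01 X68.064 Y79.394
G01 X67.795 Y61.647
M5
G0 X0.000 Y0.000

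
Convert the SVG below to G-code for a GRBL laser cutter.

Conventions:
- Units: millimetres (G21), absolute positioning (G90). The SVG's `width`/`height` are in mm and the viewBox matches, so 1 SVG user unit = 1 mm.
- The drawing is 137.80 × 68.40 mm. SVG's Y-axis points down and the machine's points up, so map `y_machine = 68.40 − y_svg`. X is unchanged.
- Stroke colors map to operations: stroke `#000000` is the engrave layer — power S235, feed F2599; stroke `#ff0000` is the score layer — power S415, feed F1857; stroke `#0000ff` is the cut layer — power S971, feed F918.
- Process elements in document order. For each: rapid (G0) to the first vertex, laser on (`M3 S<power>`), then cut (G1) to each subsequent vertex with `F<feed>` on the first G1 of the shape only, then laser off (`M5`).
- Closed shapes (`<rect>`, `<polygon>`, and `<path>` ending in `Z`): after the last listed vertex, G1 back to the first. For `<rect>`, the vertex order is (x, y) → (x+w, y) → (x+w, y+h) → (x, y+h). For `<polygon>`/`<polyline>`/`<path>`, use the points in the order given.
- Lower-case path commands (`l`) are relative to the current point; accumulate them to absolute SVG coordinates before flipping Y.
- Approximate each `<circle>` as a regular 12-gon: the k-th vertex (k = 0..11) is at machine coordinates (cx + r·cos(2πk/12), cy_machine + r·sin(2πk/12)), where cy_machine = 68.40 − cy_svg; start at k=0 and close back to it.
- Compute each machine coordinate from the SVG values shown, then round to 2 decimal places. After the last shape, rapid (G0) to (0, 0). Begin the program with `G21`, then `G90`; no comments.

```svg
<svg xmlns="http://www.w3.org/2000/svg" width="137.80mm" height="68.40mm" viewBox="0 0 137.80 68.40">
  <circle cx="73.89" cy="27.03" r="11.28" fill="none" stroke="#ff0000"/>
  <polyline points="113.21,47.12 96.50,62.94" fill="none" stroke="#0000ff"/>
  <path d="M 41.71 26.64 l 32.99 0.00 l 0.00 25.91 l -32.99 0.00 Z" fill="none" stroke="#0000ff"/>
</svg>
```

G21
G90
G0 X85.17 Y41.37
M3 S415
G1 X83.66 Y47.01 F1857
G1 X79.53 Y51.14
G1 X73.89 Y52.65
G1 X68.25 Y51.14
G1 X64.12 Y47.01
G1 X62.61 Y41.37
G1 X64.12 Y35.73
G1 X68.25 Y31.60
G1 X73.89 Y30.09
G1 X79.53 Y31.60
G1 X83.66 Y35.73
G1 X85.17 Y41.37
M5
G0 X113.21 Y21.28
M3 S971
G1 X96.50 Y5.46 F918
M5
G0 X41.71 Y41.76
M3 S971
G1 X74.70 Y41.76 F918
G1 X74.70 Y15.85
G1 X41.71 Y15.85
G1 X41.71 Y41.76
M5
G0 X0.00 Y0.00

viewBox `0 0 137.80 68.40` with mm width/height → 1 unit = 1 mm. Flip: y_m = 68.40 − y_svg.

**Shape 1** — `<circle>` circle, stroke `#ff0000` → score (S415, F1857). Machine vertices: (85.17,41.37) → (83.66,47.01) → (79.53,51.14) → (73.89,52.65) → (68.25,51.14) → (64.12,47.01) → (62.61,41.37) → (64.12,35.73) → (68.25,31.60) → (73.89,30.09) → (79.53,31.60) → (83.66,35.73) → (85.17,41.37). Closed: final G1 returns to the first vertex.

**Shape 2** — `<polyline>` line segment, stroke `#0000ff` → cut (S971, F918). Machine vertices: (113.21,21.28) → (96.50,5.46). Open path.

**Shape 3** — `<path>` rectangle, stroke `#0000ff` → cut (S971, F918). Machine vertices: (41.71,41.76) → (74.70,41.76) → (74.70,15.85) → (41.71,15.85) → (41.71,41.76). Closed: final G1 returns to the first vertex.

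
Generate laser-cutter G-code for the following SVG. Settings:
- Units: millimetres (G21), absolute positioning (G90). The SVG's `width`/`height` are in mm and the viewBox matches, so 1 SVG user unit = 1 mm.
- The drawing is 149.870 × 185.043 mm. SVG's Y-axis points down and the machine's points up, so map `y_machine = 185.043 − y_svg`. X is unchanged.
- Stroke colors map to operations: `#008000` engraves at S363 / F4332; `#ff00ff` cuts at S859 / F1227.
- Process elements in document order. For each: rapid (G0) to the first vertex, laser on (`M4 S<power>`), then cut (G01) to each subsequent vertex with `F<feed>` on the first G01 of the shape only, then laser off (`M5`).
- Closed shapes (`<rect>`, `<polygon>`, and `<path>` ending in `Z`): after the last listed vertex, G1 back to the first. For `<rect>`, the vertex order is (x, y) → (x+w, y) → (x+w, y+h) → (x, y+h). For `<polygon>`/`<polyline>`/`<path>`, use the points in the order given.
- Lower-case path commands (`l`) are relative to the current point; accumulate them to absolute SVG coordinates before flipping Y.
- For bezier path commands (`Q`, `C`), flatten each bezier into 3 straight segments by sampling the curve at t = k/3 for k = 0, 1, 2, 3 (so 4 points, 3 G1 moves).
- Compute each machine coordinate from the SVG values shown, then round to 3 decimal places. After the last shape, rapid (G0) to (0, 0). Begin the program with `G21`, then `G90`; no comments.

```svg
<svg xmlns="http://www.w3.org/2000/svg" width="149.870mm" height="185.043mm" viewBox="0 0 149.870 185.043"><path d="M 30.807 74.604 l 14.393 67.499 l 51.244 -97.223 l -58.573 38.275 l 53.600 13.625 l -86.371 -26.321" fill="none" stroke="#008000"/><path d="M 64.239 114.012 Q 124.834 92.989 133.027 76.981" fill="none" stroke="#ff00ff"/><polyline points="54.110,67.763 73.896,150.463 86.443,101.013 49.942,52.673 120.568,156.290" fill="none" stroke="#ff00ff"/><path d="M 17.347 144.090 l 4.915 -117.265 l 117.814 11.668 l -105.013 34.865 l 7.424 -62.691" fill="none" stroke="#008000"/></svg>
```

G21
G90
G0 X30.807 Y110.439
M4 S363
G01 X45.200 Y42.940 F4332
G01 X96.444 Y140.163
G01 X37.871 Y101.888
G01 X91.471 Y88.263
G01 X5.100 Y114.584
M5
G0 X64.239 Y71.031
M4 S859
G01 X98.813 Y84.489 F1227
G01 X121.743 Y96.833
G01 X133.027 Y108.062
M5
G0 X54.110 Y117.280
M4 S859
G01 X73.896 Y34.580 F1227
G01 X86.443 Y84.030
G01 X49.942 Y132.370
G01 X120.568 Y28.753
M5
G0 X17.347 Y40.953
M4 S363
G01 X22.262 Y158.218 F4332
G01 X140.076 Y146.550
G01 X35.063 Y111.685
G01 X42.487 Y174.376
M5
G0 X0.000 Y0.000

1 u = 1 mm; y_m = 185.043 − y.

[1] `<path>` open polyline, #008000→engrave S363 F4332: (30.807,110.439) → (45.200,42.940) → (96.444,140.163) → (37.871,101.888) → (91.471,88.263) → (5.100,114.584)

[2] `<path>` quadratic bezier, #ff00ff→cut S859 F1227: (64.239,71.031) → (98.813,84.489) → (121.743,96.833) → (133.027,108.062)

[3] `<polyline>` open polyline, #ff00ff→cut S859 F1227: (54.110,117.280) → (73.896,34.580) → (86.443,84.030) → (49.942,132.370) → (120.568,28.753)

[4] `<path>` open polyline, #008000→engrave S363 F4332: (17.347,40.953) → (22.262,158.218) → (140.076,146.550) → (35.063,111.685) → (42.487,174.376)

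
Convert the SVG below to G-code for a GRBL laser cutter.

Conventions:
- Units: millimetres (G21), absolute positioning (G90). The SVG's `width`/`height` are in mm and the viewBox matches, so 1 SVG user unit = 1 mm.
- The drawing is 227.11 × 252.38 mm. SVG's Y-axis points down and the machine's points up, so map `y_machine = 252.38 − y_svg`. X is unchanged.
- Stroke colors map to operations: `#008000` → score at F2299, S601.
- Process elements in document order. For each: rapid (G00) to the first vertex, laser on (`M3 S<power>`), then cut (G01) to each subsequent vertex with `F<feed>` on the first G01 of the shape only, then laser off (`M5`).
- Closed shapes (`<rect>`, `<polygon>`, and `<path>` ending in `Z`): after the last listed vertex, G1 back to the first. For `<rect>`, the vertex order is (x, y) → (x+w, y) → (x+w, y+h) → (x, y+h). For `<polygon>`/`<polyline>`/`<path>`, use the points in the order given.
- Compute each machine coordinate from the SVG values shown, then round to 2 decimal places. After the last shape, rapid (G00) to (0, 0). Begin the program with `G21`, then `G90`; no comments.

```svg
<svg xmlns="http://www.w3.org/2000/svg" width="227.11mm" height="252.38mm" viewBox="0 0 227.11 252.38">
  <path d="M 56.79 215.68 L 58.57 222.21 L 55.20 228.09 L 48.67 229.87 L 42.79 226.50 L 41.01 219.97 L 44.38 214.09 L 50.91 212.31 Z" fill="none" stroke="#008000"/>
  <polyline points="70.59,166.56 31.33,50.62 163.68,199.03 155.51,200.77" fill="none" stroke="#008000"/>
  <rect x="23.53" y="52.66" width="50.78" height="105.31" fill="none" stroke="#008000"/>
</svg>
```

G21
G90
G00 X56.79 Y36.70
M3 S601
G01 X58.57 Y30.17 F2299
G01 X55.20 Y24.29
G01 X48.67 Y22.51
G01 X42.79 Y25.88
G01 X41.01 Y32.41
G01 X44.38 Y38.29
G01 X50.91 Y40.07
G01 X56.79 Y36.70
M5
G00 X70.59 Y85.82
M3 S601
G01 X31.33 Y201.76 F2299
G01 X163.68 Y53.35
G01 X155.51 Y51.61
M5
G00 X23.53 Y199.72
M3 S601
G01 X74.31 Y199.72 F2299
G01 X74.31 Y94.41
G01 X23.53 Y94.41
G01 X23.53 Y199.72
M5
G00 X0.00 Y0.00

viewBox `0 0 227.11 252.38` with mm width/height → 1 unit = 1 mm. Flip: y_m = 252.38 − y_svg.

**Shape 1** — `<path>` regular polygon, stroke `#008000` → score (S601, F2299). Machine vertices: (56.79,36.70) → (58.57,30.17) → (55.20,24.29) → (48.67,22.51) → (42.79,25.88) → (41.01,32.41) → (44.38,38.29) → (50.91,40.07) → (56.79,36.70). Closed: final G1 returns to the first vertex.

**Shape 2** — `<polyline>` open polyline, stroke `#008000` → score (S601, F2299). Machine vertices: (70.59,85.82) → (31.33,201.76) → (163.68,53.35) → (155.51,51.61). Open path.

**Shape 3** — `<rect>` rectangle, stroke `#008000` → score (S601, F2299). Machine vertices: (23.53,199.72) → (74.31,199.72) → (74.31,94.41) → (23.53,94.41) → (23.53,199.72). Closed: final G1 returns to the first vertex.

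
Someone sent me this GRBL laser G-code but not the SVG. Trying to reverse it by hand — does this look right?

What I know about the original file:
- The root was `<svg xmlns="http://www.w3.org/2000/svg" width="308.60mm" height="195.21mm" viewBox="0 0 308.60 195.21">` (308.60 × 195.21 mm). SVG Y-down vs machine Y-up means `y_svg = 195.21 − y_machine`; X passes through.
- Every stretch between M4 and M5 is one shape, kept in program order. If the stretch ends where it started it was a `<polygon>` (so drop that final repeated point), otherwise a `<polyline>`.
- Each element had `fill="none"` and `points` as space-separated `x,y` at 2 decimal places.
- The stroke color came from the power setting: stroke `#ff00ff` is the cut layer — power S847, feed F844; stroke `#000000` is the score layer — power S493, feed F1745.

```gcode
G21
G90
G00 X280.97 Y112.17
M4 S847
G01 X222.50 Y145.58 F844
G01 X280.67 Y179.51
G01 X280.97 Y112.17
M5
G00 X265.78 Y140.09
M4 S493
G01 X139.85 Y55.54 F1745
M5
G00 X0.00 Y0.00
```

Machine Y-up, SVG Y-down with viewBox height 195.21, so y_svg = 195.21 − y_machine; X carries over.

Run 1: S847 ⇒ cut layer `#ff00ff`. The run returns to its start, so emit a `<polygon>` with points (Y-flipped): 280.97,83.04 222.50,49.63 280.67,15.70.

Run 2: power S493 maps to stroke `#000000` (score). The run is open, so emit a `<polyline>` with points (Y-flipped): 265.78,55.12 139.85,139.67.

<svg xmlns="http://www.w3.org/2000/svg" width="308.60mm" height="195.21mm" viewBox="0 0 308.60 195.21">
  <polygon points="280.97,83.04 222.50,49.63 280.67,15.70" fill="none" stroke="#ff00ff"/>
  <polyline points="265.78,55.12 139.85,139.67" fill="none" stroke="#000000"/>
</svg>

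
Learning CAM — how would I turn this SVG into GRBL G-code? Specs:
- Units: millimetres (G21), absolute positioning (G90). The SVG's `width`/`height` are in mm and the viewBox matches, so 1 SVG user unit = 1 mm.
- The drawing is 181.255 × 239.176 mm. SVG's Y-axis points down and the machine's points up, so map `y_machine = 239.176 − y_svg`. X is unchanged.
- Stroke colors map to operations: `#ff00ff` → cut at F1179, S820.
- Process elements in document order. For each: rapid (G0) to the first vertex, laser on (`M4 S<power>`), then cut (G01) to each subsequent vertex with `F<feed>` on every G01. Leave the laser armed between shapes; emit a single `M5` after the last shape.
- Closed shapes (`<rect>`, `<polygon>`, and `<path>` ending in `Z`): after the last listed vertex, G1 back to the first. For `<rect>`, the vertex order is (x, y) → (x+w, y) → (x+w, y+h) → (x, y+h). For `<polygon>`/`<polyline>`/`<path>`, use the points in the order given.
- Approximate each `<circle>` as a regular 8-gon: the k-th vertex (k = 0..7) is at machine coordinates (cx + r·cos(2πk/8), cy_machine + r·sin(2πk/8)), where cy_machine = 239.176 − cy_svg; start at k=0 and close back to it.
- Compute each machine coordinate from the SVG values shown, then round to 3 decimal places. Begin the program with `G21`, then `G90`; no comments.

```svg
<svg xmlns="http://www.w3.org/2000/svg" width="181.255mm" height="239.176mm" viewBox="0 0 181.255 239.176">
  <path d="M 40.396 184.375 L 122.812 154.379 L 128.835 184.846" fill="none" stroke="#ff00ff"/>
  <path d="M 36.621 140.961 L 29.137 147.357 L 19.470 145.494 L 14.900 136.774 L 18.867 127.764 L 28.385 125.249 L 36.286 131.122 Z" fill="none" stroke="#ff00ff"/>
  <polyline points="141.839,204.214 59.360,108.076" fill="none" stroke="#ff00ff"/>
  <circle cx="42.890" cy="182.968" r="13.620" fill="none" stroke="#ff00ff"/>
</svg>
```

G21
G90
G0 X40.396 Y54.801
M4 S820
G01 X122.812 Y84.797 F1179
G01 X128.835 Y54.330 F1179
G0 X36.621 Y98.215
M4 S820
G01 X29.137 Y91.819 F1179
G01 X19.470 Y93.682 F1179
G01 X14.900 Y102.402 F1179
G01 X18.867 Y111.412 F1179
G01 X28.385 Y113.927 F1179
G01 X36.286 Y108.054 F1179
G01 X36.621 Y98.215 F1179
G0 X141.839 Y34.962
M4 S820
G01 X59.360 Y131.100 F1179
G0 X56.510 Y56.208
M4 S820
G01 X52.521 Y65.839 F1179
G01 X42.890 Y69.828 F1179
G01 X33.259 Y65.839 F1179
G01 X29.270 Y56.208 F1179
G01 X33.259 Y46.577 F1179
G01 X42.890 Y42.588 F1179
G01 X52.521 Y46.577 F1179
G01 X56.510 Y56.208 F1179
M5

viewBox `0 0 181.255 239.176` with mm width/height → 1 unit = 1 mm. Flip: y_m = 239.176 − y_svg.

**Shape 1** — `<path>` open polyline, stroke `#ff00ff` → cut (S820, F1179). Machine vertices: (40.396,54.801) → (122.812,84.797) → (128.835,54.330). Open path.

**Shape 2** — `<path>` regular polygon, stroke `#ff00ff` → cut (S820, F1179). Machine vertices: (36.621,98.215) → (29.137,91.819) → (19.470,93.682) → (14.900,102.402) → (18.867,111.412) → (28.385,113.927) → (36.286,108.054) → (36.621,98.215). Closed: final G1 returns to the first vertex.

**Shape 3** — `<polyline>` line segment, stroke `#ff00ff` → cut (S820, F1179). Machine vertices: (141.839,34.962) → (59.360,131.100). Open path.

**Shape 4** — `<circle>` circle, stroke `#ff00ff` → cut (S820, F1179). Machine vertices: (56.510,56.208) → (52.521,65.839) → (42.890,69.828) → (33.259,65.839) → (29.270,56.208) → (33.259,46.577) → (42.890,42.588) → (52.521,46.577) → (56.510,56.208). Closed: final G1 returns to the first vertex.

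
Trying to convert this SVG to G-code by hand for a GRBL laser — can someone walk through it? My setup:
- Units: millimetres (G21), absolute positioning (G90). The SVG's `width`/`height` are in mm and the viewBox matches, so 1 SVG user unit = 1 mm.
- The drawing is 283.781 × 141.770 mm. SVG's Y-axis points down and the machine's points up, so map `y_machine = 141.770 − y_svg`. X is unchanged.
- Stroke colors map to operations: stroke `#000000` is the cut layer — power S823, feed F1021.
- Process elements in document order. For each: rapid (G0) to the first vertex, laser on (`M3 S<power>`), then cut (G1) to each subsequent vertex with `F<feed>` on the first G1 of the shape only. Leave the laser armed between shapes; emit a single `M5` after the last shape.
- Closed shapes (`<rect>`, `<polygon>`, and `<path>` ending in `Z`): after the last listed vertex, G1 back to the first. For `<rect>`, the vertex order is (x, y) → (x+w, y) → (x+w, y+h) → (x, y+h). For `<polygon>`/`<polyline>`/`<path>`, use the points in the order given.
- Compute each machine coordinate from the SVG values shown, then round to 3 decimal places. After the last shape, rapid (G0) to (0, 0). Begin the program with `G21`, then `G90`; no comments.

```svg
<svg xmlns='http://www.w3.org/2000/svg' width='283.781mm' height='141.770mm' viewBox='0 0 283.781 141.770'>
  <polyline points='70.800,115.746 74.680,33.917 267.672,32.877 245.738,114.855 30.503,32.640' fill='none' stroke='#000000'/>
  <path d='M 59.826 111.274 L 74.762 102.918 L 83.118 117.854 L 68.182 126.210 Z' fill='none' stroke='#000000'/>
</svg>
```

viewBox `0 0 283.781 141.770` with mm width/height → 1 unit = 1 mm. Flip: y_m = 141.770 − y_svg.

**Shape 1** — `<polyline>` open polyline, stroke `#000000` → cut (S823, F1021). Machine vertices: (70.800,26.024) → (74.680,107.853) → (267.672,108.893) → (245.738,26.915) → (30.503,109.130). Open path.

**Shape 2** — `<path>` regular polygon, stroke `#000000` → cut (S823, F1021). Machine vertices: (59.826,30.496) → (74.762,38.852) → (83.118,23.916) → (68.182,15.560) → (59.826,30.496). Closed: final G1 returns to the first vertex.

G21
G90
G0 X70.800 Y26.024
M3 S823
G1 X74.680 Y107.853 F1021
G1 X267.672 Y108.893
G1 X245.738 Y26.915
G1 X30.503 Y109.130
G0 X59.826 Y30.496
M3 S823
G1 X74.762 Y38.852 F1021
G1 X83.118 Y23.916
G1 X68.182 Y15.560
G1 X59.826 Y30.496
M5
G0 X0.000 Y0.000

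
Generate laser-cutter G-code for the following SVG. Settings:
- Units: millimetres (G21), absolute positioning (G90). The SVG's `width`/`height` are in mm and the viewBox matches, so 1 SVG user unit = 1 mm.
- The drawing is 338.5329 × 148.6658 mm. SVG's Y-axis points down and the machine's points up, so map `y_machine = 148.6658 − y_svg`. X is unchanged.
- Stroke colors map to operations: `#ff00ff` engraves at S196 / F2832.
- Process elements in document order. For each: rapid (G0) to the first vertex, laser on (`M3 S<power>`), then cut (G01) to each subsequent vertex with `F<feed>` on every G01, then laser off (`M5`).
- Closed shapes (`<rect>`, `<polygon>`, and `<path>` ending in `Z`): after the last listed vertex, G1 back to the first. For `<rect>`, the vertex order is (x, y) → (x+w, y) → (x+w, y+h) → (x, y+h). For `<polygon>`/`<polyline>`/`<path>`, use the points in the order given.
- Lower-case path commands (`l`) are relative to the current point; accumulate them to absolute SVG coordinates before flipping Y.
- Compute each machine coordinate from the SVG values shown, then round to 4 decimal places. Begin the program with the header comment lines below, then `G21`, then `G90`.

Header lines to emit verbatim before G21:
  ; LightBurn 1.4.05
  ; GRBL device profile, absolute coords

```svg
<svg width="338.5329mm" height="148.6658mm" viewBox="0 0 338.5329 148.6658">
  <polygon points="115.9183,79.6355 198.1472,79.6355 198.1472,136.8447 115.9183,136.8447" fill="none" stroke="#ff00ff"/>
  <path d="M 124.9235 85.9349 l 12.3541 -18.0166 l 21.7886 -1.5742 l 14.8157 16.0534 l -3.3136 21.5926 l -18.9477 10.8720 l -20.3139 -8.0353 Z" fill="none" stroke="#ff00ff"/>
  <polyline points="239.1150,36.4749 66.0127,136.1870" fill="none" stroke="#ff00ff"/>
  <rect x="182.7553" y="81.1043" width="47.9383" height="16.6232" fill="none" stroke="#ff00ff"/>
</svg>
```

Since the viewBox matches the mm dimensions, user units are millimetres directly. The only transform is the Y-flip y_m = 148.6658 − y_svg.

Shape 1 is a rectangle drawn with `<polygon>`. Its stroke #ff00ff means engrave at S196, F2832. After flipping Y the toolpath is (115.9183,69.0303) → (198.1472,69.0303) → (198.1472,11.8211) → (115.9183,11.8211) → (115.9183,69.0303), returning to the start.

Shape 2 is a regular polygon drawn with `<path>`. Its stroke #ff00ff means engrave at S196, F2832. After flipping Y the toolpath is (124.9235,62.7309) → (137.2776,80.7475) → (159.0662,82.3217) → (173.8819,66.2683) → (170.5683,44.6757) → (151.6206,33.8037) → (131.3067,41.8390) → (124.9235,62.7309), returning to the start.

Shape 3 is a line segment drawn with `<polyline>`. Its stroke #ff00ff means engrave at S196, F2832. After flipping Y the toolpath is (239.1150,112.1909) → (66.0127,12.4788).

Shape 4 is a rectangle drawn with `<rect>`. Its stroke #ff00ff means engrave at S196, F2832. After flipping Y the toolpath is (182.7553,67.5615) → (230.6936,67.5615) → (230.6936,50.9383) → (182.7553,50.9383) → (182.7553,67.5615), returning to the start.

; LightBurn 1.4.05
; GRBL device profile, absolute coords
G21
G90
G0 X115.9183 Y69.0303
M3 S196
G01 X198.1472 Y69.0303 F2832
G01 X198.1472 Y11.8211 F2832
G01 X115.9183 Y11.8211 F2832
G01 X115.9183 Y69.0303 F2832
M5
G0 X124.9235 Y62.7309
M3 S196
G01 X137.2776 Y80.7475 F2832
G01 X159.0662 Y82.3217 F2832
G01 X173.8819 Y66.2683 F2832
G01 X170.5683 Y44.6757 F2832
G01 X151.6206 Y33.8037 F2832
G01 X131.3067 Y41.8390 F2832
G01 X124.9235 Y62.7309 F2832
M5
G0 X239.1150 Y112.1909
M3 S196
G01 X66.0127 Y12.4788 F2832
M5
G0 X182.7553 Y67.5615
M3 S196
G01 X230.6936 Y67.5615 F2832
G01 X230.6936 Y50.9383 F2832
G01 X182.7553 Y50.9383 F2832
G01 X182.7553 Y67.5615 F2832
M5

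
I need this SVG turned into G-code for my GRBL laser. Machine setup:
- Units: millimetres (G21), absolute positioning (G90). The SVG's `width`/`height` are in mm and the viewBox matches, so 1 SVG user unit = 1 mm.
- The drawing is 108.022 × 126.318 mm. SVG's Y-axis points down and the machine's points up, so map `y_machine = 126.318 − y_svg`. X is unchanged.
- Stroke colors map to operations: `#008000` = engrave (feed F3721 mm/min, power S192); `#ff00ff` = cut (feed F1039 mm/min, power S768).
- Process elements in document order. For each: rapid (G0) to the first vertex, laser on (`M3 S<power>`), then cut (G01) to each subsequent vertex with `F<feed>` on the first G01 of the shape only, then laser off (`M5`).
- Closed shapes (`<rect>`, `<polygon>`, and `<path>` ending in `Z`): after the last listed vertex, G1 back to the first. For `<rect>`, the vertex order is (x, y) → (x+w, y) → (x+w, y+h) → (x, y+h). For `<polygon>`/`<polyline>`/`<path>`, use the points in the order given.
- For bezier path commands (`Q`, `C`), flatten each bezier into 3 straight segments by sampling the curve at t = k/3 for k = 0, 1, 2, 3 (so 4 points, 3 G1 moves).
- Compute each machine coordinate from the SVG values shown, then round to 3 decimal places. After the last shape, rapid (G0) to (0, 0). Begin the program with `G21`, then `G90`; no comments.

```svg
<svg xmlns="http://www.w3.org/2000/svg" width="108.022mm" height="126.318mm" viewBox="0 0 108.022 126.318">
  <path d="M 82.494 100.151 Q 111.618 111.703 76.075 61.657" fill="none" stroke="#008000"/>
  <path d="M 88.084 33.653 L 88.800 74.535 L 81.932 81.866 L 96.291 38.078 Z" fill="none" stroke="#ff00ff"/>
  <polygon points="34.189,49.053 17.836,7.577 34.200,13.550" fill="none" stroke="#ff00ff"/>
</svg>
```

G21
G90
G0 X82.494 Y26.167
M3 S192
G01 X94.725 Y25.310 F3721
G01 X92.585 Y38.141
G01 X76.075 Y64.661
M5
G0 X88.084 Y92.665
M3 S768
G01 X88.800 Y51.783 F1039
G01 X81.932 Y44.452
G01 X96.291 Y88.240
G01 X88.084 Y92.665
M5
G0 X34.189 Y77.265
M3 S768
G01 X17.836 Y118.741 F1039
G01 X34.200 Y112.768
G01 X34.189 Y77.265
M5
G0 X0.000 Y0.000

1 u = 1 mm; y_m = 126.318 − y.

[1] `<path>` quadratic bezier, #008000→engrave S192 F3721: (82.494,26.167) → (94.725,25.310) → (92.585,38.141) → (76.075,64.661)

[2] `<path>` closed polygon, #ff00ff→cut S768 F1039: (88.084,92.665) → (88.800,51.783) → (81.932,44.452) → (96.291,88.240) → (88.084,92.665) (closed)

[3] `<polygon>` closed polygon, #ff00ff→cut S768 F1039: (34.189,77.265) → (17.836,118.741) → (34.200,112.768) → (34.189,77.265) (closed)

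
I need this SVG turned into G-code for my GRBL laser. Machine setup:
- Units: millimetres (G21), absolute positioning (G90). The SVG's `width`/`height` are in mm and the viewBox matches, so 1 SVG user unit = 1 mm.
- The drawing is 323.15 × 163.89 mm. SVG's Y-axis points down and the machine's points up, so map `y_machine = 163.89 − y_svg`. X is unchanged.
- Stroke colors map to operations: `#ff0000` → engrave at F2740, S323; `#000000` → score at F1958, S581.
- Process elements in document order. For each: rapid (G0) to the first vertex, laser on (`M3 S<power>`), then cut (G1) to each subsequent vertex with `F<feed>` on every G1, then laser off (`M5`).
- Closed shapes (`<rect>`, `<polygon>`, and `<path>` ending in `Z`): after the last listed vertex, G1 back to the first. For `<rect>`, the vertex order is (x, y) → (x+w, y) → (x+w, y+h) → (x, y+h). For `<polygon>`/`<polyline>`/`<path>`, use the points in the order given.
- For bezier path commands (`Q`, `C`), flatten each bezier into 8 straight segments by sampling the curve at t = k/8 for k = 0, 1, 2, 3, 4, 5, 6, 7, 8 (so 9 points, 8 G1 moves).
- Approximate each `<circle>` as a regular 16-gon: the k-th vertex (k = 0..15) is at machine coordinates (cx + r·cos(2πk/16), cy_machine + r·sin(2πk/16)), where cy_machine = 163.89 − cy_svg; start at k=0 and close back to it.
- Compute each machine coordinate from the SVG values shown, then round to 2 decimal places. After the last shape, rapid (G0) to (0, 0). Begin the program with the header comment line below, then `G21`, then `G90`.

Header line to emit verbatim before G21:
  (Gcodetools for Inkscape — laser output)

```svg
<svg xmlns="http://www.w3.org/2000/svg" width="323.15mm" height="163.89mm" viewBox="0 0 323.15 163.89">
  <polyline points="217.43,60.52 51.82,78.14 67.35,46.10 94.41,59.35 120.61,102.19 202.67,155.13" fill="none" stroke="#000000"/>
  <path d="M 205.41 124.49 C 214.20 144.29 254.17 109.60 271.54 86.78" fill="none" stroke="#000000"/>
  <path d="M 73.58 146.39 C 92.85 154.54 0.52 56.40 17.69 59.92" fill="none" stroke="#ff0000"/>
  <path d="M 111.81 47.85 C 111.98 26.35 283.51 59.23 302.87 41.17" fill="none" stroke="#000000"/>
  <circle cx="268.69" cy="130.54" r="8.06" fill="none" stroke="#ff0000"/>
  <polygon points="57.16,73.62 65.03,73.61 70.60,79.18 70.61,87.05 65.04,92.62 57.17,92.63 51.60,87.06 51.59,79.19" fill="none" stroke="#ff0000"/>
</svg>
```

viewBox `0 0 323.15 163.89` with mm width/height → 1 unit = 1 mm. Flip: y_m = 163.89 − y_svg.

**Shape 1** — `<polyline>` open polyline, stroke `#000000` → score (S581, F1958). Machine vertices: (217.43,103.37) → (51.82,85.75) → (67.35,117.79) → (94.41,104.54) → (120.61,61.70) → (202.67,8.76). Open path.

**Shape 2** — `<path>` cubic bezier, stroke `#000000` → score (S581, F1958). Control points (SVG): P0=(205.41,124.49), P1=(214.20,144.29), P2=(254.17,109.60), P3=(271.54,86.78); sampled at t=k/8. Machine vertices: (205.41,39.40) → (210.06,34.40) → (217.01,33.73) → (225.62,36.61) → (235.26,42.27) → (245.30,49.93) → (255.12,58.81) → (264.07,68.13) → (271.54,77.11). Open path.

**Shape 3** — `<path>` cubic bezier, stroke `#ff0000` → engrave (S323, F2740). Control points (SVG): P0=(73.58,146.39), P1=(92.85,154.54), P2=(0.52,56.40), P3=(17.69,59.92); sampled at t=k/8. Machine vertices: (73.58,17.50) → (76.01,19.02) → (70.56,28.07) → (59.84,42.21) → (46.42,59.00) → (32.91,76.01) → (21.89,90.80) → (15.95,100.93) → (17.69,103.97). Open path.

**Shape 4** — `<path>` cubic bezier, stroke `#000000` → score (S581, F1958). Control points (SVG): P0=(111.81,47.85), P1=(111.98,26.35), P2=(283.51,59.23), P3=(302.87,41.17); sampled at t=k/8. Machine vertices: (111.81,116.04) → (119.27,121.76) → (139.01,123.61) → (167.23,122.84) → (200.14,120.67) → (233.95,118.34) → (264.87,117.08) → (289.11,118.13) → (302.87,122.72). Open path.

**Shape 5** — `<circle>` circle, stroke `#ff0000` → engrave (S323, F2740). Machine vertices: (276.75,33.35) → (276.14,36.43) → (274.39,39.05) → (271.77,40.80) → (268.69,41.41) → (265.61,40.80) → (262.99,39.05) → (261.24,36.43) → (260.63,33.35) → (261.24,30.27) → (262.99,27.65) → (265.61,25.90) → (268.69,25.29) → (271.77,25.90) → (274.39,27.65) → (276.14,30.27) → (276.75,33.35). Closed: final G1 returns to the first vertex.

**Shape 6** — `<polygon>` regular polygon, stroke `#ff0000` → engrave (S323, F2740). Machine vertices: (57.16,90.27) → (65.03,90.28) → (70.60,84.71) → (70.61,76.84) → (65.04,71.27) → (57.17,71.26) → (51.60,76.83) → (51.59,84.70) → (57.16,90.27). Closed: final G1 returns to the first vertex.

(Gcodetools for Inkscape — laser output)
G21
G90
G0 X217.43 Y103.37
M3 S581
G1 X51.82 Y85.75 F1958
G1 X67.35 Y117.79 F1958
G1 X94.41 Y104.54 F1958
G1 X120.61 Y61.70 F1958
G1 X202.67 Y8.76 F1958
M5
G0 X205.41 Y39.40
M3 S581
G1 X210.06 Y34.40 F1958
G1 X217.01 Y33.73 F1958
G1 X225.62 Y36.61 F1958
G1 X235.26 Y42.27 F1958
G1 X245.30 Y49.93 F1958
G1 X255.12 Y58.81 F1958
G1 X264.07 Y68.13 F1958
G1 X271.54 Y77.11 F1958
M5
G0 X73.58 Y17.50
M3 S323
G1 X76.01 Y19.02 F2740
G1 X70.56 Y28.07 F2740
G1 X59.84 Y42.21 F2740
G1 X46.42 Y59.00 F2740
G1 X32.91 Y76.01 F2740
G1 X21.89 Y90.80 F2740
G1 X15.95 Y100.93 F2740
G1 X17.69 Y103.97 F2740
M5
G0 X111.81 Y116.04
M3 S581
G1 X119.27 Y121.76 F1958
G1 X139.01 Y123.61 F1958
G1 X167.23 Y122.84 F1958
G1 X200.14 Y120.67 F1958
G1 X233.95 Y118.34 F1958
G1 X264.87 Y117.08 F1958
G1 X289.11 Y118.13 F1958
G1 X302.87 Y122.72 F1958
M5
G0 X276.75 Y33.35
M3 S323
G1 X276.14 Y36.43 F2740
G1 X274.39 Y39.05 F2740
G1 X271.77 Y40.80 F2740
G1 X268.69 Y41.41 F2740
G1 X265.61 Y40.80 F2740
G1 X262.99 Y39.05 F2740
G1 X261.24 Y36.43 F2740
G1 X260.63 Y33.35 F2740
G1 X261.24 Y30.27 F2740
G1 X262.99 Y27.65 F2740
G1 X265.61 Y25.90 F2740
G1 X268.69 Y25.29 F2740
G1 X271.77 Y25.90 F2740
G1 X274.39 Y27.65 F2740
G1 X276.14 Y30.27 F2740
G1 X276.75 Y33.35 F2740
M5
G0 X57.16 Y90.27
M3 S323
G1 X65.03 Y90.28 F2740
G1 X70.60 Y84.71 F2740
G1 X70.61 Y76.84 F2740
G1 X65.04 Y71.27 F2740
G1 X57.17 Y71.26 F2740
G1 X51.60 Y76.83 F2740
G1 X51.59 Y84.70 F2740
G1 X57.16 Y90.27 F2740
M5
G0 X0.00 Y0.00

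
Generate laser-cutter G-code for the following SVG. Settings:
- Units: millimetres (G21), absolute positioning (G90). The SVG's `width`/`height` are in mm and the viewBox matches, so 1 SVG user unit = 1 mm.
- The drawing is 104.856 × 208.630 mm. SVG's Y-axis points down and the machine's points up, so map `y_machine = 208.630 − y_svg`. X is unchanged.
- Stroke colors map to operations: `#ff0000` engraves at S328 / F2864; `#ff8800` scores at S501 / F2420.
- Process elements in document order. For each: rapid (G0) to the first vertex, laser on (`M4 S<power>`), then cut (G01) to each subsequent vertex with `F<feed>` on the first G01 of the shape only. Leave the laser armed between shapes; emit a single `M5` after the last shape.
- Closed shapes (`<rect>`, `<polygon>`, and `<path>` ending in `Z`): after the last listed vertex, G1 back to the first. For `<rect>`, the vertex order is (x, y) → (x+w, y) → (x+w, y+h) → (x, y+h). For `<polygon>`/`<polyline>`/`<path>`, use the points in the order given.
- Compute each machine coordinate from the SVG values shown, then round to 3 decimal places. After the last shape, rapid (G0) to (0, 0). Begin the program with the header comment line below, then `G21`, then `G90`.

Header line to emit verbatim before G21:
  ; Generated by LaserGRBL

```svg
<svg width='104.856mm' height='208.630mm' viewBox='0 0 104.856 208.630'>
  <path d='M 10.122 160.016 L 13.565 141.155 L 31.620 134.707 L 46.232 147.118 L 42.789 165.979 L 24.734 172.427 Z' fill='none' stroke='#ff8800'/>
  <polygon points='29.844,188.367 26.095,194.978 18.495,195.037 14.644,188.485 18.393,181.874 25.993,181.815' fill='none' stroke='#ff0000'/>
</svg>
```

viewBox `0 0 104.856 208.630` with mm width/height → 1 unit = 1 mm. Flip: y_m = 208.630 − y_svg.

**Shape 1** — `<path>` regular polygon, stroke `#ff8800` → score (S501, F2420). Machine vertices: (10.122,48.614) → (13.565,67.475) → (31.620,73.923) → (46.232,61.512) → (42.789,42.651) → (24.734,36.203) → (10.122,48.614). Closed: final G1 returns to the first vertex.

**Shape 2** — `<polygon>` regular polygon, stroke `#ff0000` → engrave (S328, F2864). Machine vertices: (29.844,20.263) → (26.095,13.652) → (18.495,13.593) → (14.644,20.145) → (18.393,26.756) → (25.993,26.815) → (29.844,20.263). Closed: final G1 returns to the first vertex.

; Generated by LaserGRBL
G21
G90
G0 X10.122 Y48.614
M4 S501
G01 X13.565 Y67.475 F2420
G01 X31.620 Y73.923
G01 X46.232 Y61.512
G01 X42.789 Y42.651
G01 X24.734 Y36.203
G01 X10.122 Y48.614
G0 X29.844 Y20.263
M4 S328
G01 X26.095 Y13.652 F2864
G01 X18.495 Y13.593
G01 X14.644 Y20.145
G01 X18.393 Y26.756
G01 X25.993 Y26.815
G01 X29.844 Y20.263
M5
G0 X0.000 Y0.000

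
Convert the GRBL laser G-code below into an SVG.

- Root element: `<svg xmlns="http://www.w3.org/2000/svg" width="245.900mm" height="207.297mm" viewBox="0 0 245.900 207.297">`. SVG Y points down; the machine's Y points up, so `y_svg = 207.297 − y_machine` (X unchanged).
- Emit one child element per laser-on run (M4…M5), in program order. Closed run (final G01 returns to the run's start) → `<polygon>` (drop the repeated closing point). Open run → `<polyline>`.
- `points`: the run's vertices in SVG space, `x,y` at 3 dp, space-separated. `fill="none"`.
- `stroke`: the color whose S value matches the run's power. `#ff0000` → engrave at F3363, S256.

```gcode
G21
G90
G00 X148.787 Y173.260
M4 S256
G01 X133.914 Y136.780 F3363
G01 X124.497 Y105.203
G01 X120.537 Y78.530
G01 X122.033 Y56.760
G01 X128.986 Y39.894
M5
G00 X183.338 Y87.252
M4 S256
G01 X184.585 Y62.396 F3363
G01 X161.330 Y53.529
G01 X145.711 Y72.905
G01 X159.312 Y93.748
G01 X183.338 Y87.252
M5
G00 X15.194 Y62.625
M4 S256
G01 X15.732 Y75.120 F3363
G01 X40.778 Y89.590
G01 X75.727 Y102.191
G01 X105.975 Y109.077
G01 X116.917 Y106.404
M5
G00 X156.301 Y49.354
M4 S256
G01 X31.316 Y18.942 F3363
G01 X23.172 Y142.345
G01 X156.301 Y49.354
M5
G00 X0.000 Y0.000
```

y_svg = 207.297 − y_m. Every run uses S256, so all elements get stroke `#ff0000` (engrave).

[1] open run; points: 148.787,34.037 133.914,70.517 124.497,102.094 120.537,128.767 122.033,150.537 128.986,167.403

[2] closed run; points: 183.338,120.045 184.585,144.901 161.330,153.768 145.711,134.392 159.312,113.549

[3] open run; points: 15.194,144.672 15.732,132.177 40.778,117.707 75.727,105.106 105.975,98.220 116.917,100.893

[4] closed run; points: 156.301,157.943 31.316,188.355 23.172,64.952

<svg xmlns="http://www.w3.org/2000/svg" width="245.900mm" height="207.297mm" viewBox="0 0 245.900 207.297">
  <polyline points="148.787,34.037 133.914,70.517 124.497,102.094 120.537,128.767 122.033,150.537 128.986,167.403" fill="none" stroke="#ff0000"/>
  <polygon points="183.338,120.045 184.585,144.901 161.330,153.768 145.711,134.392 159.312,113.549" fill="none" stroke="#ff0000"/>
  <polyline points="15.194,144.672 15.732,132.177 40.778,117.707 75.727,105.106 105.975,98.220 116.917,100.893" fill="none" stroke="#ff0000"/>
  <polygon points="156.301,157.943 31.316,188.355 23.172,64.952" fill="none" stroke="#ff0000"/>
</svg>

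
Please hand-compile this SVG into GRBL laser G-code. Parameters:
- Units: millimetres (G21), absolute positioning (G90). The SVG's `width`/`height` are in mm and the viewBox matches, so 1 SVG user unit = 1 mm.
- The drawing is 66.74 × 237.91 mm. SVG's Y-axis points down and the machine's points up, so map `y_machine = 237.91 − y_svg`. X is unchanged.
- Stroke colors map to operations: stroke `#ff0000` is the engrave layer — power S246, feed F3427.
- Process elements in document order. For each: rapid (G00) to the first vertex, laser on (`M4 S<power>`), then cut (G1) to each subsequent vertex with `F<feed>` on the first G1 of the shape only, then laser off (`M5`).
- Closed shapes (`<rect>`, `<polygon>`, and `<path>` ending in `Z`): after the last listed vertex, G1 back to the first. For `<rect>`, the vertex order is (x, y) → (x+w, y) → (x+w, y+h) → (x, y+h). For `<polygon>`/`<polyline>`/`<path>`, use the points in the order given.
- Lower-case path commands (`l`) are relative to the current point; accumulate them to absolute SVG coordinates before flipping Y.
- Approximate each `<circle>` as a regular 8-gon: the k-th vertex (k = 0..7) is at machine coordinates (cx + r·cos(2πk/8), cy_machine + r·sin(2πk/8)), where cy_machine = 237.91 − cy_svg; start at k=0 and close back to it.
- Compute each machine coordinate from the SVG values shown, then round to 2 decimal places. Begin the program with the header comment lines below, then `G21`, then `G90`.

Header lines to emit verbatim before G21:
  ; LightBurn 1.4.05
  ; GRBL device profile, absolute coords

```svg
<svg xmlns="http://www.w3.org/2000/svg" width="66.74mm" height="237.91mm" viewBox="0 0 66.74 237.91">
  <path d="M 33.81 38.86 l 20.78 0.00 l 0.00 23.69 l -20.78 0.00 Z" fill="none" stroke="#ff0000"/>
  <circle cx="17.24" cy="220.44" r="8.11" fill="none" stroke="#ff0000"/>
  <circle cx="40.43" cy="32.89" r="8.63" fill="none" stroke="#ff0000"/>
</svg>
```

; LightBurn 1.4.05
; GRBL device profile, absolute coords
G21
G90
G00 X33.81 Y199.05
M4 S246
G1 X54.59 Y199.05 F3427
G1 X54.59 Y175.36
G1 X33.81 Y175.36
G1 X33.81 Y199.05
M5
G00 X25.35 Y17.47
M4 S246
G1 X22.97 Y23.20 F3427
G1 X17.24 Y25.58
G1 X11.51 Y23.20
G1 X9.13 Y17.47
G1 X11.51 Y11.74
G1 X17.24 Y9.36
G1 X22.97 Y11.74
G1 X25.35 Y17.47
M5
G00 X49.06 Y205.02
M4 S246
G1 X46.53 Y211.12 F3427
G1 X40.43 Y213.65
G1 X34.33 Y211.12
G1 X31.80 Y205.02
G1 X34.33 Y198.92
G1 X40.43 Y196.39
G1 X46.53 Y198.92
G1 X49.06 Y205.02
M5

Since the viewBox matches the mm dimensions, user units are millimetres directly. The only transform is the Y-flip y_m = 237.91 − y_svg.

Shape 1 is a rectangle drawn with `<path>`. Its stroke #ff0000 means engrave at S246, F3427. After flipping Y the toolpath is (33.81,199.05) → (54.59,199.05) → (54.59,175.36) → (33.81,175.36) → (33.81,199.05), returning to the start.

Shape 2 is a circle drawn with `<circle>`. Its stroke #ff0000 means engrave at S246, F3427. After flipping Y the toolpath is (25.35,17.47) → (22.97,23.20) → (17.24,25.58) → (11.51,23.20) → (9.13,17.47) → (11.51,11.74) → (17.24,9.36) → (22.97,11.74) → (25.35,17.47), returning to the start.

Shape 3 is a circle drawn with `<circle>`. Its stroke #ff0000 means engrave at S246, F3427. After flipping Y the toolpath is (49.06,205.02) → (46.53,211.12) → (40.43,213.65) → (34.33,211.12) → (31.80,205.02) → (34.33,198.92) → (40.43,196.39) → (46.53,198.92) → (49.06,205.02), returning to the start.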